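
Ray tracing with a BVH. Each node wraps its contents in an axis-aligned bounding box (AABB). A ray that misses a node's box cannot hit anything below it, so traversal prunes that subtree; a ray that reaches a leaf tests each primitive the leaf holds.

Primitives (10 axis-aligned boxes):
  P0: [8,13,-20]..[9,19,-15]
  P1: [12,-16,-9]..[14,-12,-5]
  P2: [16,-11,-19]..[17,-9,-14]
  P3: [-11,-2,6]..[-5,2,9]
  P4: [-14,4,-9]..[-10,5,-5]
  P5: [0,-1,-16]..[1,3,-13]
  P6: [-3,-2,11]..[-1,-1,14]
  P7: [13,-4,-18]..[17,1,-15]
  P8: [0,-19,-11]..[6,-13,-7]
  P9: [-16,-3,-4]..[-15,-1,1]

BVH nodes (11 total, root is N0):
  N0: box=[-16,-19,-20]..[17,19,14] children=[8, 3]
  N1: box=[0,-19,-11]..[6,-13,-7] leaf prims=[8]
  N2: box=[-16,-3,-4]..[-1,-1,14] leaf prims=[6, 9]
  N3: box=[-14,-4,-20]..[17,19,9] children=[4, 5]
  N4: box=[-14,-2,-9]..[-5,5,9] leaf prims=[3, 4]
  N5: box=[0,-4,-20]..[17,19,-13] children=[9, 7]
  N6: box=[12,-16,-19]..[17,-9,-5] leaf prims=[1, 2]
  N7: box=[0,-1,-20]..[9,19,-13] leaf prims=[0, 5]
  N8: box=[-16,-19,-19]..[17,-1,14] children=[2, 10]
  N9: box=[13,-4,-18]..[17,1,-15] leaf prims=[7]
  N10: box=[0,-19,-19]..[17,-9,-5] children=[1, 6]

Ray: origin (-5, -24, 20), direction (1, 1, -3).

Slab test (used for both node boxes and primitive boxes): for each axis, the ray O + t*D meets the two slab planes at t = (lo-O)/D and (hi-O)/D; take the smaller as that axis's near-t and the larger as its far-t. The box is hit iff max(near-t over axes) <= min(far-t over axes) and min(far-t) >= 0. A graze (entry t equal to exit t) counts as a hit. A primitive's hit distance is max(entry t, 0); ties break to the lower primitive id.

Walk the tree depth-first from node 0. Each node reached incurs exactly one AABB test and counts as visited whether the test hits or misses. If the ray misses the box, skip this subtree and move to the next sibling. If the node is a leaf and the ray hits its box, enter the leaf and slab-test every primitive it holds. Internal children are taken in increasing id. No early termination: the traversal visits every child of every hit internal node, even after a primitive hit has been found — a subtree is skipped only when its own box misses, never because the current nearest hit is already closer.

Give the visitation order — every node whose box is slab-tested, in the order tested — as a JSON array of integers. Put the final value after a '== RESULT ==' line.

Traverse from the root:
N0 x:[-11,22] y:[5,43] z:[2,40/3] -> hit [5,40/3], descend [3, 8]
  N3 x:[-9,22] y:[20,43] z:[11/3,40/3] -> miss, prune
  N8 x:[-11,22] y:[5,23] z:[2,13] -> hit [5,13], descend [2, 10]
    N2 x:[-11,4] y:[21,23] z:[2,8] -> miss, prune
    N10 x:[5,22] y:[5,15] z:[25/3,13] -> hit [25/3,13], descend [1, 6]
      N1 x:[5,11] y:[5,11] z:[9,31/3] -> hit [9,31/3] leaf, test {P8@t=9}
      N6 x:[17,22] y:[8,15] z:[25/3,13] -> miss, prune

7 AABB tests over nodes [0, 3, 8, 2, 10, 1, 6]; 1 leaf entered; closest P8.

== RESULT ==
[0, 3, 8, 2, 10, 1, 6]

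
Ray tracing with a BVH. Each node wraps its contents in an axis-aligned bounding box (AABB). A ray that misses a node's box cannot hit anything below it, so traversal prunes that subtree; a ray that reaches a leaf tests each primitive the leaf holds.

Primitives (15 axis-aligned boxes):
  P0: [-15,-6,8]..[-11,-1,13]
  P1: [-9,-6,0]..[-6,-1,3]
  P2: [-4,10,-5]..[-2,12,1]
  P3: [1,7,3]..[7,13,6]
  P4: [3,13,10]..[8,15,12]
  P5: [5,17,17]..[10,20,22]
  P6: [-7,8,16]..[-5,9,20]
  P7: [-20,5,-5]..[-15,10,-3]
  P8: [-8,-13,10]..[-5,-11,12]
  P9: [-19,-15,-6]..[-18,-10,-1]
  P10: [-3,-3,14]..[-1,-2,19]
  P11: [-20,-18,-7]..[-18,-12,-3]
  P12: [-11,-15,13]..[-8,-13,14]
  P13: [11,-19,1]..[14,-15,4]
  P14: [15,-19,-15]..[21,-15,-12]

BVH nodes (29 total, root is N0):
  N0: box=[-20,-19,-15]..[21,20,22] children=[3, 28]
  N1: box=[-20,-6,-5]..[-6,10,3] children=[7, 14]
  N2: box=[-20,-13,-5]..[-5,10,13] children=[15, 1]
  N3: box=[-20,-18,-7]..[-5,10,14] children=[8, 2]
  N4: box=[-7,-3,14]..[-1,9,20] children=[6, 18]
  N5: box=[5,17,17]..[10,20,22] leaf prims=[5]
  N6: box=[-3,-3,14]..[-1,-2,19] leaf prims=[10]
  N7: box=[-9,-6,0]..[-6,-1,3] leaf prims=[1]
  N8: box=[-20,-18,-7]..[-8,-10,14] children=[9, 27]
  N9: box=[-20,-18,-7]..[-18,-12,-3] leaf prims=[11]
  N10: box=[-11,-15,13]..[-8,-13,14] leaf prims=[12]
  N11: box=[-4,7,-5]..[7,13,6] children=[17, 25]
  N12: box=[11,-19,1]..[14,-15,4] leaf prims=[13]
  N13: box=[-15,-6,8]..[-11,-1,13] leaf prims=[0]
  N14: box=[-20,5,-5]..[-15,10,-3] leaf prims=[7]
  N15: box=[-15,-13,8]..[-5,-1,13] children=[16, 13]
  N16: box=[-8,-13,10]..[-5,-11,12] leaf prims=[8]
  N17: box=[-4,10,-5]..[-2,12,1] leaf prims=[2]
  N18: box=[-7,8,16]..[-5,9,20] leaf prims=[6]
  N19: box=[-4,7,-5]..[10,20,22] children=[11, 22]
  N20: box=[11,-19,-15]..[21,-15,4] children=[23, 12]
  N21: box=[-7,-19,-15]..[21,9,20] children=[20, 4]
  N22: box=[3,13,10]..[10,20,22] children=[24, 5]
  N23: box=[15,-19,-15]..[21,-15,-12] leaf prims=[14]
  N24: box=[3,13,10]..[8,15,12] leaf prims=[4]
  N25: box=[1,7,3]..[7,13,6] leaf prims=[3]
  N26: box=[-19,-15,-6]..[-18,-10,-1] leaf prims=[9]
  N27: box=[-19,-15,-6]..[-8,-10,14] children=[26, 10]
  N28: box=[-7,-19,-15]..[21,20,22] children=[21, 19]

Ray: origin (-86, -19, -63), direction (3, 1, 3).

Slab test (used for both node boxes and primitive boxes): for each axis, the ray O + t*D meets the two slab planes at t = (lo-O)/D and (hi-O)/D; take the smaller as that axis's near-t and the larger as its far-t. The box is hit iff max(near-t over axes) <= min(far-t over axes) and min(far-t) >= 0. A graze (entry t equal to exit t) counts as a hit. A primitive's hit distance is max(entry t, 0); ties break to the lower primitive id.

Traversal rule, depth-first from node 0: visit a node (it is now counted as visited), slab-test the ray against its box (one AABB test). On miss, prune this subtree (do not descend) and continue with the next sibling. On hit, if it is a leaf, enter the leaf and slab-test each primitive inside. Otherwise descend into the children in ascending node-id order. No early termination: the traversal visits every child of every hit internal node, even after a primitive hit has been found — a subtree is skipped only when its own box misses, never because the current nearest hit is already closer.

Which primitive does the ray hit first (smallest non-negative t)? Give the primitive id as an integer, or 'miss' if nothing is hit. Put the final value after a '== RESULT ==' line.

Trace the traversal:
N0 x:[22,107/3] y:[0,39] z:[16,85/3] -> hit [22,85/3], descend [3, 28]
  N3 x:[22,27] y:[1,29] z:[56/3,77/3] -> hit [22,77/3], descend [2, 8]
    N2 x:[22,27] y:[6,29] z:[58/3,76/3] -> hit [22,76/3], descend [1, 15]
      N1 x:[22,80/3] y:[13,29] z:[58/3,22] -> hit [22,22], descend [7, 14]
        N7 x:[77/3,80/3] y:[13,18] z:[21,22] -> miss, prune
        N14 x:[22,71/3] y:[24,29] z:[58/3,20] -> miss, prune
      N15 x:[71/3,27] y:[6,18] z:[71/3,76/3] -> miss, prune
    N8 x:[22,26] y:[1,9] z:[56/3,77/3] -> miss, prune
  N28 x:[79/3,107/3] y:[0,39] z:[16,85/3] -> hit [79/3,85/3], descend [19, 21]
    N19 x:[82/3,32] y:[26,39] z:[58/3,85/3] -> hit [82/3,85/3], descend [11, 22]
      N11 x:[82/3,31] y:[26,32] z:[58/3,23] -> miss, prune
      N22 x:[89/3,32] y:[32,39] z:[73/3,85/3] -> miss, prune
    N21 x:[79/3,107/3] y:[0,28] z:[16,83/3] -> hit [79/3,83/3], descend [4, 20]
      N4 x:[79/3,85/3] y:[16,28] z:[77/3,83/3] -> hit [79/3,83/3], descend [6, 18]
        N6 x:[83/3,85/3] y:[16,17] z:[77/3,82/3] -> miss, prune
        N18 x:[79/3,27] y:[27,28] z:[79/3,83/3] -> hit [27,27] leaf, test {P6@t=27}
      N20 x:[97/3,107/3] y:[0,4] z:[16,67/3] -> miss, prune

Summary -> nodes [0, 3, 2, 1, 7, 14, 15, 8, 28, 19, 11, 22, 21, 4, 6, 18, 20]; box-tests=17; leaf-entries=1; first=P6

== RESULT ==
6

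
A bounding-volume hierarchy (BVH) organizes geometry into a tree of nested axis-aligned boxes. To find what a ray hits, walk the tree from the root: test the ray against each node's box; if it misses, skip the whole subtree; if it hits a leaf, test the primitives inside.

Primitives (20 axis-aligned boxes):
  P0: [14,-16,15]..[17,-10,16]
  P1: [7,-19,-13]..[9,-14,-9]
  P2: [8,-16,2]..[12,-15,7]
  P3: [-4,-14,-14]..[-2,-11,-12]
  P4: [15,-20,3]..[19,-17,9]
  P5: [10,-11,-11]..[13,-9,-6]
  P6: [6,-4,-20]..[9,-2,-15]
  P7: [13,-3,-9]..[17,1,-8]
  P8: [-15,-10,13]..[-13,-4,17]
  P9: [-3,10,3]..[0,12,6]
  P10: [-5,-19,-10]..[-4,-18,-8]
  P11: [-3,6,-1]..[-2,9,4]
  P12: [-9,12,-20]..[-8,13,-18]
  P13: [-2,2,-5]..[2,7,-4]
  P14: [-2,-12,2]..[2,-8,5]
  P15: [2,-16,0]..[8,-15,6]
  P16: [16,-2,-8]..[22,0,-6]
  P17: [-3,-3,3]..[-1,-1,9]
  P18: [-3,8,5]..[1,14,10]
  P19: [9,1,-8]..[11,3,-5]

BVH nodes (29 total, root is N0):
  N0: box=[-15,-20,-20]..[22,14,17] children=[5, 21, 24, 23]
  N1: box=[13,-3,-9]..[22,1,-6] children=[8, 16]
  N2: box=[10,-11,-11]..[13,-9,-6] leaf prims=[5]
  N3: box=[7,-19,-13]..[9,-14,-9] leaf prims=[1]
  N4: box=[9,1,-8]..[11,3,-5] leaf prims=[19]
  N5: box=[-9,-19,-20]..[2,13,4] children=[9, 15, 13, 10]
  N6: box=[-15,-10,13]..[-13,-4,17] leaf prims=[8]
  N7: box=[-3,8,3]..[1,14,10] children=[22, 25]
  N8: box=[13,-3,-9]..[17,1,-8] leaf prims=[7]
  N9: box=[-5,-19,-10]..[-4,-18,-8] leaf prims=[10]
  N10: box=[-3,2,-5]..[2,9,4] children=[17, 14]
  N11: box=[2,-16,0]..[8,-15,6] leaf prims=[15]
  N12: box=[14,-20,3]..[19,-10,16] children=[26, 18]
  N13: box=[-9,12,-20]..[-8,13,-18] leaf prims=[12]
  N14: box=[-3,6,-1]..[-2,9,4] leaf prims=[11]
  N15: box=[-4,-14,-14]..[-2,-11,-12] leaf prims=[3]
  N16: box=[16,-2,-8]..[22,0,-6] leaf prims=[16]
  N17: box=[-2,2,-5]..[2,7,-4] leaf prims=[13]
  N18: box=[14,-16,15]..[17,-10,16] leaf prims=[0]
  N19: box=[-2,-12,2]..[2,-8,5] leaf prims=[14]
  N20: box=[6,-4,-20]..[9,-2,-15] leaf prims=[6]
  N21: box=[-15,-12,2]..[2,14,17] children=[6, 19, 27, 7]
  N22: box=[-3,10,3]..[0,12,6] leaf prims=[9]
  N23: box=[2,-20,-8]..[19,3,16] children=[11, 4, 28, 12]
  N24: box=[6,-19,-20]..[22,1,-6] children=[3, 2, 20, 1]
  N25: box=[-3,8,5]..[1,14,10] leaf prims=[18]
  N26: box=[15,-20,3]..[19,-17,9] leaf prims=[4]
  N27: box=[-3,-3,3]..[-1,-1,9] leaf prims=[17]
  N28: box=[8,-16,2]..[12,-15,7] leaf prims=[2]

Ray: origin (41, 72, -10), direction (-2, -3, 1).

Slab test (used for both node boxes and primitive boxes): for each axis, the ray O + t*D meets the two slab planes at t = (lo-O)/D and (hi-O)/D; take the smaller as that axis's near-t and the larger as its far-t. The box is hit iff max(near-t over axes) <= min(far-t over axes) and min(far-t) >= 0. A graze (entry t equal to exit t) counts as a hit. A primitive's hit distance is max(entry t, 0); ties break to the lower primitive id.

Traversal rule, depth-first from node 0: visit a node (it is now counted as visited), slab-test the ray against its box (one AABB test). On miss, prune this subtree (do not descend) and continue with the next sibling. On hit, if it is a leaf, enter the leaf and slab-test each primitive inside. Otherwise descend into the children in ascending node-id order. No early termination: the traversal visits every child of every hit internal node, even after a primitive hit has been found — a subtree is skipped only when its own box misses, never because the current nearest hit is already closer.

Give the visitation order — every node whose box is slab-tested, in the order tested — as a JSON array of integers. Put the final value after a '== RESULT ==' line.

Trace the traversal:
N0 x:[19/2,28] y:[58/3,92/3] z:[-10,27] -> hit [58/3,27], descend [5, 21, 23, 24]
  N5 x:[39/2,25] y:[59/3,91/3] z:[-10,14] -> miss, prune
  N21 x:[39/2,28] y:[58/3,28] z:[12,27] -> hit [39/2,27], descend [6, 7, 19, 27]
    N6 x:[27,28] y:[76/3,82/3] z:[23,27] -> hit [27,27] leaf, test {P8@t=27}
    N7 x:[20,22] y:[58/3,64/3] z:[13,20] -> hit [20,20], descend [22, 25]
      N22 x:[41/2,22] y:[20,62/3] z:[13,16] -> miss, prune
      N25 x:[20,22] y:[58/3,64/3] z:[15,20] -> hit [20,20] leaf, test {P18@t=20}
    N19 x:[39/2,43/2] y:[80/3,28] z:[12,15] -> miss, prune
    N27 x:[21,22] y:[73/3,25] z:[13,19] -> miss, prune
  N23 x:[11,39/2] y:[23,92/3] z:[2,26] -> miss, prune
  N24 x:[19/2,35/2] y:[71/3,91/3] z:[-10,4] -> miss, prune

order=[0, 5, 21, 6, 7, 22, 25, 19, 27, 23, 24]  |boxes|=11  |leaves|=2  hit=P18

== RESULT ==
[0, 5, 21, 6, 7, 22, 25, 19, 27, 23, 24]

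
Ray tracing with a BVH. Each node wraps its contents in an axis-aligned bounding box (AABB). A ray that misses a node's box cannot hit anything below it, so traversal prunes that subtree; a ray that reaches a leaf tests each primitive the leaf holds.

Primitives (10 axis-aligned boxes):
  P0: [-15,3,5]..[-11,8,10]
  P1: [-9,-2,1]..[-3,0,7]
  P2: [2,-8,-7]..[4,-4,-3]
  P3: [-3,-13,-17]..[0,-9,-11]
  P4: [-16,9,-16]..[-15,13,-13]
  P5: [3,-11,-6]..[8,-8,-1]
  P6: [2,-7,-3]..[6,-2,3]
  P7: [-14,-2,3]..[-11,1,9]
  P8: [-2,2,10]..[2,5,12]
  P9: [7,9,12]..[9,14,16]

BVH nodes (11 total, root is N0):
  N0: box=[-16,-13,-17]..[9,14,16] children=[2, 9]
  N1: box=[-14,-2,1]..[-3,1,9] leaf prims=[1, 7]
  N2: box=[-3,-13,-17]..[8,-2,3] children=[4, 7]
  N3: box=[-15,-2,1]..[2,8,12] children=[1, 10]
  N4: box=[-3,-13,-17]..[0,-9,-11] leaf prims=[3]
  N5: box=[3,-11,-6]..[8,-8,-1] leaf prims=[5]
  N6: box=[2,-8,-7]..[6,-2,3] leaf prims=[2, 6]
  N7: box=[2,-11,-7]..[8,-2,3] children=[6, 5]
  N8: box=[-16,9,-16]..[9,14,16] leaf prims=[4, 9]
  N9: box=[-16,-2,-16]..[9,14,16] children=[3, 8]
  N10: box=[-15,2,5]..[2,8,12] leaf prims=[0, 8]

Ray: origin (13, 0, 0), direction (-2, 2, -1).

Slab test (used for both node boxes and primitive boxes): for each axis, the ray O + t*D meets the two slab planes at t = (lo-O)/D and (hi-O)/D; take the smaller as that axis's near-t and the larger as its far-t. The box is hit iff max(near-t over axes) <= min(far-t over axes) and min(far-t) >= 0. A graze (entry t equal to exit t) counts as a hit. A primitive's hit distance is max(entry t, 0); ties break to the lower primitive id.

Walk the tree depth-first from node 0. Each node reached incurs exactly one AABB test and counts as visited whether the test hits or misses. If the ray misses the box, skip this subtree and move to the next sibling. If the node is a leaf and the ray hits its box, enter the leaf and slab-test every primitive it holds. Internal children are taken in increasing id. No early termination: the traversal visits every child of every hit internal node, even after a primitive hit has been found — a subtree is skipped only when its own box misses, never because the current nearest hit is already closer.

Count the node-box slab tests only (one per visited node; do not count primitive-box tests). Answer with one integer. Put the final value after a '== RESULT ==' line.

Traverse from the root:
N0 x:[2,29/2] y:[-13/2,7] z:[-16,17] -> hit [2,7], descend [2, 9]
  N2 x:[5/2,8] y:[-13/2,-1] z:[-3,17] -> miss, prune
  N9 x:[2,29/2] y:[-1,7] z:[-16,16] -> hit [2,7], descend [3, 8]
    N3 x:[11/2,14] y:[-1,4] z:[-12,-1] -> miss, prune
    N8 x:[2,29/2] y:[9/2,7] z:[-16,16] -> hit [9/2,7] leaf, test {P4(miss), P9(miss)}

Summary -> nodes [0, 2, 9, 3, 8]; box-tests=5; leaf-entries=1; first=miss

== RESULT ==
5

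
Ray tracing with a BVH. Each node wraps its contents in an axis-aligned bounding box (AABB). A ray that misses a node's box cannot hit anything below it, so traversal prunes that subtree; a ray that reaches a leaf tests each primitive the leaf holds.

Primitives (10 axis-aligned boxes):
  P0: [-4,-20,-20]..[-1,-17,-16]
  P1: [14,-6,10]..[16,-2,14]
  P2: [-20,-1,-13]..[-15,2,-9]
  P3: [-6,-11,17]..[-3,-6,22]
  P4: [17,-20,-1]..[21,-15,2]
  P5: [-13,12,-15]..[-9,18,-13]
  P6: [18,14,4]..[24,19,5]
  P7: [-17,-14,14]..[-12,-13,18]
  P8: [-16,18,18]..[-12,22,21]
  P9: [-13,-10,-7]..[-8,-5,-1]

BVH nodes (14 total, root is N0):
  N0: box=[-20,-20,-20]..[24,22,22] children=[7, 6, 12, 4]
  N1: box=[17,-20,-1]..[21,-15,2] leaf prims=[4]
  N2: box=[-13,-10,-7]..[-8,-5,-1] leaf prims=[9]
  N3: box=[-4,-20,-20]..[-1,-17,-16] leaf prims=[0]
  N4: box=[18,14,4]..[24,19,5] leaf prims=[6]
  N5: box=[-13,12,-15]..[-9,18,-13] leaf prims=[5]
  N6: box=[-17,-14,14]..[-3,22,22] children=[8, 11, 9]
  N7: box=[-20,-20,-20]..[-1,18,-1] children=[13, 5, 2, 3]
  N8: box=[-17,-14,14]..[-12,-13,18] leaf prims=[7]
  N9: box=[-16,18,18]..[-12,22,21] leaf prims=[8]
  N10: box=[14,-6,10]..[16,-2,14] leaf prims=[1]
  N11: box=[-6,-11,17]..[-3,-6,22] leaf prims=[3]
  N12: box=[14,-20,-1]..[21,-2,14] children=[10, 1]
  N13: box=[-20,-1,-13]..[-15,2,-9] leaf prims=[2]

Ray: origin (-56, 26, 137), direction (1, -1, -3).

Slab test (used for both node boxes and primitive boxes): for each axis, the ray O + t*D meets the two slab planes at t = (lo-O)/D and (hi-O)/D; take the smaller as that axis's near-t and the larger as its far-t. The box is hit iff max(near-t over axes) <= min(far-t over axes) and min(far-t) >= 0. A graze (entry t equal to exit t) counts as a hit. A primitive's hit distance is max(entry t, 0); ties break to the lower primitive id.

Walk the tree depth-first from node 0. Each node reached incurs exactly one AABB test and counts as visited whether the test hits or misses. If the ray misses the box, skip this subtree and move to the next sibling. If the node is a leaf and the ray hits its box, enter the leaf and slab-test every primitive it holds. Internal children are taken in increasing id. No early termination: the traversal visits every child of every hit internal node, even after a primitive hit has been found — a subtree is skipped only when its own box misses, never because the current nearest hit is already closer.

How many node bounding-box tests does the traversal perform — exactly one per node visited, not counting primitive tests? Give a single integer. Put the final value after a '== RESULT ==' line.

Trace the traversal:
N0 x:[36,80] y:[4,46] z:[115/3,157/3] -> hit [115/3,46], descend [4, 6, 7, 12]
  N4 x:[74,80] y:[7,12] z:[44,133/3] -> miss, prune
  N6 x:[39,53] y:[4,40] z:[115/3,41] -> hit [39,40], descend [8, 9, 11]
    N8 x:[39,44] y:[39,40] z:[119/3,41] -> hit [119/3,40] leaf, test {P7@t=119/3}
    N9 x:[40,44] y:[4,8] z:[116/3,119/3] -> miss, prune
    N11 x:[50,53] y:[32,37] z:[115/3,40] -> miss, prune
  N7 x:[36,55] y:[8,46] z:[46,157/3] -> hit [46,46], descend [2, 3, 5, 13]
    N2 x:[43,48] y:[31,36] z:[46,48] -> miss, prune
    N3 x:[52,55] y:[43,46] z:[51,157/3] -> miss, prune
    N5 x:[43,47] y:[8,14] z:[50,152/3] -> miss, prune
    N13 x:[36,41] y:[24,27] z:[146/3,50] -> miss, prune
  N12 x:[70,77] y:[28,46] z:[41,46] -> miss, prune

Summary -> nodes [0, 4, 6, 8, 9, 11, 7, 2, 3, 5, 13, 12]; box-tests=12; leaf-entries=1; first=P7

== RESULT ==
12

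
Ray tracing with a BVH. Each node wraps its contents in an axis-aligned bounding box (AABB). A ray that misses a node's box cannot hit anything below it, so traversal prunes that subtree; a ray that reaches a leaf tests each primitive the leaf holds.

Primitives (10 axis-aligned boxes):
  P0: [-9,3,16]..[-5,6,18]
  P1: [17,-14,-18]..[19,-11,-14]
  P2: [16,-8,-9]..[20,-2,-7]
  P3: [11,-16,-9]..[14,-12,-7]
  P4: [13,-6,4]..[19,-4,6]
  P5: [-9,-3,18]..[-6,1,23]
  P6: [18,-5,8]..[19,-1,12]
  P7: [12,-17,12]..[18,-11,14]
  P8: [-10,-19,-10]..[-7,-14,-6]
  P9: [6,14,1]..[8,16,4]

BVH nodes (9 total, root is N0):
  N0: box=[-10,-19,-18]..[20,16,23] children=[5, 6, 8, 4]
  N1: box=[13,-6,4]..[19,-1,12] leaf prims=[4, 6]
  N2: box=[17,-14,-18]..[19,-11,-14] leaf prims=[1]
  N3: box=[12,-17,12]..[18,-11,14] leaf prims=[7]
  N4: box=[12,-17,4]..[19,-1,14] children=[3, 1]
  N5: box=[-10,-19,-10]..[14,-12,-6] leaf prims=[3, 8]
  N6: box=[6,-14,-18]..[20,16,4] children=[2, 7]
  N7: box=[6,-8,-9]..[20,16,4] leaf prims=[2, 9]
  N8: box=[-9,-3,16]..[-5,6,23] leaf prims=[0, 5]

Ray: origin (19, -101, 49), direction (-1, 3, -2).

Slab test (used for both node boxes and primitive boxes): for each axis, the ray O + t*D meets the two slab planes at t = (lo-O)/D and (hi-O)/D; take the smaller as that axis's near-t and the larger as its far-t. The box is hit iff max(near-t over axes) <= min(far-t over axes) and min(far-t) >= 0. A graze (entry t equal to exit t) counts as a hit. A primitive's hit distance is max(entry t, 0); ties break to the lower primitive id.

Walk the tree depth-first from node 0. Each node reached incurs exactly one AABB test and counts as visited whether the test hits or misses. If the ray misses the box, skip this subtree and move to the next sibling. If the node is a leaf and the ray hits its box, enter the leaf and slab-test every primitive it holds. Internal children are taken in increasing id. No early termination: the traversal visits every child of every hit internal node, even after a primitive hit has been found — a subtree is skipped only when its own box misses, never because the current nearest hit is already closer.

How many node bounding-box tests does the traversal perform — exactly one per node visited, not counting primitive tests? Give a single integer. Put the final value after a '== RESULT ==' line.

Walk:
N0 x:[-1,29] y:[82/3,39] z:[13,67/2] -> hit [82/3,29], descend [4, 5, 6, 8]
  N4 x:[0,7] y:[28,100/3] z:[35/2,45/2] -> miss, prune
  N5 x:[5,29] y:[82/3,89/3] z:[55/2,59/2] -> hit [55/2,29] leaf, test {P3(miss), P8@t=55/2}
  N6 x:[-1,13] y:[29,39] z:[45/2,67/2] -> miss, prune
  N8 x:[24,28] y:[98/3,107/3] z:[13,33/2] -> miss, prune

Summary -> nodes [0, 4, 5, 6, 8]; box-tests=5; leaf-entries=1; first=P8

== RESULT ==
5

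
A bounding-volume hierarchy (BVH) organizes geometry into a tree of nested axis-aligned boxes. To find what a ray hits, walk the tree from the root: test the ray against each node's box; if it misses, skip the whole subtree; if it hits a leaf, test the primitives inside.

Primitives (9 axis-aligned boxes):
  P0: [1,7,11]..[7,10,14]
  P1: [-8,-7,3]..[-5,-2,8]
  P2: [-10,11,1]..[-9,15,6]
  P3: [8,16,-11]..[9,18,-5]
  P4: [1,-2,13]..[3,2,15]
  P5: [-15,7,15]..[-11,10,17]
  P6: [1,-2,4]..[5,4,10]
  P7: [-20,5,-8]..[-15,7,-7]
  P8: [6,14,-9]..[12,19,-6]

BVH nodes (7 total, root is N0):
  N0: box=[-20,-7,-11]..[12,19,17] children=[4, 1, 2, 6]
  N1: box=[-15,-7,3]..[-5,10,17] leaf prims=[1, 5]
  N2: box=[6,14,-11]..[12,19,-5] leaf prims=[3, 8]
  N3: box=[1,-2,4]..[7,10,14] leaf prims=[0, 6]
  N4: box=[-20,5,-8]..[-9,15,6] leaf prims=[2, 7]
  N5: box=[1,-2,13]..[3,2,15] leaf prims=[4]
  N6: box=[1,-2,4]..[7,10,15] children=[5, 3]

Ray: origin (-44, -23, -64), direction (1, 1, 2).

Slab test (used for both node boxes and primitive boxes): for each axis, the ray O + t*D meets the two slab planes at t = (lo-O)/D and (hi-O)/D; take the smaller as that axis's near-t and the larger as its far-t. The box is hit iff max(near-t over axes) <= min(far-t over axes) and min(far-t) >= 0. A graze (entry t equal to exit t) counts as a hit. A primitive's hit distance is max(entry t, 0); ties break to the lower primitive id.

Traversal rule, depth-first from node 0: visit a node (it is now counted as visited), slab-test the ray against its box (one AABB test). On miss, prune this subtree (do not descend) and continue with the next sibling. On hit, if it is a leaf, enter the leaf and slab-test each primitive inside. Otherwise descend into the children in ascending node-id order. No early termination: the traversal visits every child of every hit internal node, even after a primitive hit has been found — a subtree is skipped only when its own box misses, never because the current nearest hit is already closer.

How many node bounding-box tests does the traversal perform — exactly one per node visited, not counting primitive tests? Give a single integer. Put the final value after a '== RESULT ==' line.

Traverse from the root:
N0 x:[24,56] y:[16,42] z:[53/2,81/2] -> hit [53/2,81/2], descend [1, 2, 4, 6]
  N1 x:[29,39] y:[16,33] z:[67/2,81/2] -> miss, prune
  N2 x:[50,56] y:[37,42] z:[53/2,59/2] -> miss, prune
  N4 x:[24,35] y:[28,38] z:[28,35] -> hit [28,35] leaf, test {P2@t=34, P7@t=28}
  N6 x:[45,51] y:[21,33] z:[34,79/2] -> miss, prune

5 AABB tests over nodes [0, 1, 2, 4, 6]; 1 leaf entered; closest P7.

== RESULT ==
5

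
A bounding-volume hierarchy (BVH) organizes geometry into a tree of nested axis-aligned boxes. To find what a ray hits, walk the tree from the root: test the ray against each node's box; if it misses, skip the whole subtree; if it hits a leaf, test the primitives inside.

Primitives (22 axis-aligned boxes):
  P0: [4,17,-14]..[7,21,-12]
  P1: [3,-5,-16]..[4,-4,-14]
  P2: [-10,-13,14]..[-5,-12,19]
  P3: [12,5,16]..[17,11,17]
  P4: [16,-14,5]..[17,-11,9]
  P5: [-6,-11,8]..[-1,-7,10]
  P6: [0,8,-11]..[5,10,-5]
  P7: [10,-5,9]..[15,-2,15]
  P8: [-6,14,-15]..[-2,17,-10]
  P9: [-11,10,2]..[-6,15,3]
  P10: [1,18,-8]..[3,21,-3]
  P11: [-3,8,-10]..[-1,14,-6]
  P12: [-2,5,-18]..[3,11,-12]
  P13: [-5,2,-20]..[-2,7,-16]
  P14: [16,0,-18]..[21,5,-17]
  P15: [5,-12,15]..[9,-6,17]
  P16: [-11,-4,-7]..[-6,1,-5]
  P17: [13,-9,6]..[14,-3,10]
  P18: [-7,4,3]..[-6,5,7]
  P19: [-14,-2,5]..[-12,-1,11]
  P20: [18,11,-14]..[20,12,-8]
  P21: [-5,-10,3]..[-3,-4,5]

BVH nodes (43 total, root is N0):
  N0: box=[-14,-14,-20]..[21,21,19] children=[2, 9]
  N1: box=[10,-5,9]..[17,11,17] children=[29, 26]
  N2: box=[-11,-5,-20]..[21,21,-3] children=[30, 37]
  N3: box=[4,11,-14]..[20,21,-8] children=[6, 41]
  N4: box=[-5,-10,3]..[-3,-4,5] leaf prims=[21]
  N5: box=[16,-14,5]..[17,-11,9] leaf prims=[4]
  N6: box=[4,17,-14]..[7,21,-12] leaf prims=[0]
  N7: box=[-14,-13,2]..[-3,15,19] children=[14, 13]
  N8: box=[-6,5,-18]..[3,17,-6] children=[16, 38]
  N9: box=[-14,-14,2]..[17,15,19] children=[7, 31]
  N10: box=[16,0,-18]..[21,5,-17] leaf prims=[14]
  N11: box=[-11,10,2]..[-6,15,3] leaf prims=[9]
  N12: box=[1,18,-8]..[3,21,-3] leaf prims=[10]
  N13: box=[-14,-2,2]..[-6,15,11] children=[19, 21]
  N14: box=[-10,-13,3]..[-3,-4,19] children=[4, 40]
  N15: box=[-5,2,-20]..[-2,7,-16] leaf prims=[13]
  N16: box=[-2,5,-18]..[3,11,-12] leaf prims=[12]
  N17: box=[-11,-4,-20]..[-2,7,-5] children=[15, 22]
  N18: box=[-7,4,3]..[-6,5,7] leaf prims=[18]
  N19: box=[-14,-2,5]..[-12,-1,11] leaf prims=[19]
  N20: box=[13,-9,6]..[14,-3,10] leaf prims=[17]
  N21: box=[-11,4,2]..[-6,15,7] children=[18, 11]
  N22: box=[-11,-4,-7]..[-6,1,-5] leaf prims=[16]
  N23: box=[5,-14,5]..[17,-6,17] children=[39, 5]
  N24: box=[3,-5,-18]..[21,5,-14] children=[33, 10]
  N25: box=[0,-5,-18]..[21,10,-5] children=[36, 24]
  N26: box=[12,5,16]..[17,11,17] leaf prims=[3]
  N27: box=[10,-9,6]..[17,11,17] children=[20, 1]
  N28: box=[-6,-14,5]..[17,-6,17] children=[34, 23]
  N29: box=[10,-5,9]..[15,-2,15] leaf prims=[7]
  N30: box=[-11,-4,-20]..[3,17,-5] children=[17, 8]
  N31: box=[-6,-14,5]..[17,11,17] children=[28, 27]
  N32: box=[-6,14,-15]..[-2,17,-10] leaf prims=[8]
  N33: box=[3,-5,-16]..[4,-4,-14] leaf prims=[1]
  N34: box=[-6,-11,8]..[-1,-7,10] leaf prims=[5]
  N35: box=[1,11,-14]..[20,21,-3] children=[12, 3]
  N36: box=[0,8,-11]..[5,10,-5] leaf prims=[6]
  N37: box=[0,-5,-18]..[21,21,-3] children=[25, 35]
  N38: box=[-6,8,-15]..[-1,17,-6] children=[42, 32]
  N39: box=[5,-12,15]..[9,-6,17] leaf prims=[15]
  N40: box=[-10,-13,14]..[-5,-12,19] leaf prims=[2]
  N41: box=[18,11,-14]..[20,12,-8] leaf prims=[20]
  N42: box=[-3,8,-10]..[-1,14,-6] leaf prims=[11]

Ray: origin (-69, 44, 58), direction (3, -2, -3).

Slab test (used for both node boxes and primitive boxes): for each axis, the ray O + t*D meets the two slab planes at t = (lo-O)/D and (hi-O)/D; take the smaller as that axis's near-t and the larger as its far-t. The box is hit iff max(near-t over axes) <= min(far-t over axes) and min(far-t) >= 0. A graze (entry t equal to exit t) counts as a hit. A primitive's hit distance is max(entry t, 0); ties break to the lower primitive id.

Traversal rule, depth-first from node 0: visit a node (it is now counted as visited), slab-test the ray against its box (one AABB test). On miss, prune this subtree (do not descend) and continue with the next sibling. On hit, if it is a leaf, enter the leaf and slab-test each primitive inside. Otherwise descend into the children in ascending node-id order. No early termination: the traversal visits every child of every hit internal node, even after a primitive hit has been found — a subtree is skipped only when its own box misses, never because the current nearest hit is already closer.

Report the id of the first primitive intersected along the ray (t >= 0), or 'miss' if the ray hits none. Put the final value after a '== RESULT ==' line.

Walk:
N0 x:[55/3,30] y:[23/2,29] z:[13,26] -> hit [55/3,26], descend [2, 9]
  N2 x:[58/3,30] y:[23/2,49/2] z:[61/3,26] -> hit [61/3,49/2], descend [30, 37]
    N30 x:[58/3,24] y:[27/2,24] z:[21,26] -> hit [21,24], descend [8, 17]
      N8 x:[21,24] y:[27/2,39/2] z:[64/3,76/3] -> miss, prune
      N17 x:[58/3,67/3] y:[37/2,24] z:[21,26] -> hit [21,67/3], descend [15, 22]
        N15 x:[64/3,67/3] y:[37/2,21] z:[74/3,26] -> miss, prune
        N22 x:[58/3,21] y:[43/2,24] z:[21,65/3] -> miss, prune
    N37 x:[23,30] y:[23/2,49/2] z:[61/3,76/3] -> hit [23,49/2], descend [25, 35]
      N25 x:[23,30] y:[17,49/2] z:[21,76/3] -> hit [23,49/2], descend [24, 36]
        N24 x:[24,30] y:[39/2,49/2] z:[24,76/3] -> hit [24,49/2], descend [10, 33]
          N10 x:[85/3,30] y:[39/2,22] z:[25,76/3] -> miss, prune
          N33 x:[24,73/3] y:[24,49/2] z:[24,74/3] -> hit [24,73/3] leaf, test {P1@t=24}
        N36 x:[23,74/3] y:[17,18] z:[21,23] -> miss, prune
      N35 x:[70/3,89/3] y:[23/2,33/2] z:[61/3,24] -> miss, prune
  N9 x:[55/3,86/3] y:[29/2,29] z:[13,56/3] -> hit [55/3,56/3], descend [7, 31]
    N7 x:[55/3,22] y:[29/2,57/2] z:[13,56/3] -> hit [55/3,56/3], descend [13, 14]
      N13 x:[55/3,21] y:[29/2,23] z:[47/3,56/3] -> hit [55/3,56/3], descend [19, 21]
        N19 x:[55/3,19] y:[45/2,23] z:[47/3,53/3] -> miss, prune
        N21 x:[58/3,21] y:[29/2,20] z:[17,56/3] -> miss, prune
      N14 x:[59/3,22] y:[24,57/2] z:[13,55/3] -> miss, prune
    N31 x:[21,86/3] y:[33/2,29] z:[41/3,53/3] -> miss, prune

21 AABB tests over nodes [0, 2, 30, 8, 17, 15, 22, 37, 25, 24, 10, 33, 36, 35, 9, 7, 13, 19, 21, 14, 31]; 1 leaf entered; closest P1.

== RESULT ==
1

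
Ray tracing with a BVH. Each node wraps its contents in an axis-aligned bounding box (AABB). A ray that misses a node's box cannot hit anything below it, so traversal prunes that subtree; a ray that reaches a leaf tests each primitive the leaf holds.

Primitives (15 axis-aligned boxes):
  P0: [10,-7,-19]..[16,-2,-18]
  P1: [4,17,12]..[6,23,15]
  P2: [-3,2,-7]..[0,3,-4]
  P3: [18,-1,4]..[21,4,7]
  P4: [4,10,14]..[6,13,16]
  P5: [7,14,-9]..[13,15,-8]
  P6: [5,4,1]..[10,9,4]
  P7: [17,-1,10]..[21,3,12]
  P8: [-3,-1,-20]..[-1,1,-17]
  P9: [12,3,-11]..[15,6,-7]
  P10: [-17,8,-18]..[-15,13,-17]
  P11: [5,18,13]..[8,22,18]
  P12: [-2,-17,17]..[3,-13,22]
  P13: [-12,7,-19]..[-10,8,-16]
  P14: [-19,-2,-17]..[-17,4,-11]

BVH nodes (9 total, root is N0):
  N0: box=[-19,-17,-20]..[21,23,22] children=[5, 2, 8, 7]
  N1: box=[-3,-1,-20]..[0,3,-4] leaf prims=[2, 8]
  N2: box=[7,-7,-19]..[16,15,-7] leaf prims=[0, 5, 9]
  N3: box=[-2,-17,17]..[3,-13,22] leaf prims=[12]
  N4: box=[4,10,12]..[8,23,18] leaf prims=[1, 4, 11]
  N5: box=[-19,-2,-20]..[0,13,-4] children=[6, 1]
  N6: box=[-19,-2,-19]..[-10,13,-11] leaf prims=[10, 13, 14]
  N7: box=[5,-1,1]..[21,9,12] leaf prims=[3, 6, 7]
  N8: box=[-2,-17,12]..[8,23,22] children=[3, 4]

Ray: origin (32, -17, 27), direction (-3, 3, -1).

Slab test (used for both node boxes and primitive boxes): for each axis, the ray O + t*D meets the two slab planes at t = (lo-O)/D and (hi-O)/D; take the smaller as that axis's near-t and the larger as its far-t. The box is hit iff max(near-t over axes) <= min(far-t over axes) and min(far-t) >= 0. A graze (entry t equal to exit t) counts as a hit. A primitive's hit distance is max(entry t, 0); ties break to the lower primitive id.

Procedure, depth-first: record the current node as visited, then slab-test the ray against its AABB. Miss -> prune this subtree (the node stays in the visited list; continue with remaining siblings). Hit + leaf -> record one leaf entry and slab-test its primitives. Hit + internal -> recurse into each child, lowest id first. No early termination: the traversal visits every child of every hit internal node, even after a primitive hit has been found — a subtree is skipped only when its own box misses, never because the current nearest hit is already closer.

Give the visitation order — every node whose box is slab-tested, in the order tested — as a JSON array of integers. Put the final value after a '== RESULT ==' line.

Trace the traversal:
N0 x:[11/3,17] y:[0,40/3] z:[5,47] -> hit [5,40/3], descend [2, 5, 7, 8]
  N2 x:[16/3,25/3] y:[10/3,32/3] z:[34,46] -> miss, prune
  N5 x:[32/3,17] y:[5,10] z:[31,47] -> miss, prune
  N7 x:[11/3,9] y:[16/3,26/3] z:[15,26] -> miss, prune
  N8 x:[8,34/3] y:[0,40/3] z:[5,15] -> hit [8,34/3], descend [3, 4]
    N3 x:[29/3,34/3] y:[0,4/3] z:[5,10] -> miss, prune
    N4 x:[8,28/3] y:[9,40/3] z:[9,15] -> hit [9,28/3] leaf, test {P1(miss), P4(miss), P11(miss)}

Visited [0, 2, 5, 7, 8, 3, 4]. Tests: 7 box, 1 leaf. Nearest: miss.

== RESULT ==
[0, 2, 5, 7, 8, 3, 4]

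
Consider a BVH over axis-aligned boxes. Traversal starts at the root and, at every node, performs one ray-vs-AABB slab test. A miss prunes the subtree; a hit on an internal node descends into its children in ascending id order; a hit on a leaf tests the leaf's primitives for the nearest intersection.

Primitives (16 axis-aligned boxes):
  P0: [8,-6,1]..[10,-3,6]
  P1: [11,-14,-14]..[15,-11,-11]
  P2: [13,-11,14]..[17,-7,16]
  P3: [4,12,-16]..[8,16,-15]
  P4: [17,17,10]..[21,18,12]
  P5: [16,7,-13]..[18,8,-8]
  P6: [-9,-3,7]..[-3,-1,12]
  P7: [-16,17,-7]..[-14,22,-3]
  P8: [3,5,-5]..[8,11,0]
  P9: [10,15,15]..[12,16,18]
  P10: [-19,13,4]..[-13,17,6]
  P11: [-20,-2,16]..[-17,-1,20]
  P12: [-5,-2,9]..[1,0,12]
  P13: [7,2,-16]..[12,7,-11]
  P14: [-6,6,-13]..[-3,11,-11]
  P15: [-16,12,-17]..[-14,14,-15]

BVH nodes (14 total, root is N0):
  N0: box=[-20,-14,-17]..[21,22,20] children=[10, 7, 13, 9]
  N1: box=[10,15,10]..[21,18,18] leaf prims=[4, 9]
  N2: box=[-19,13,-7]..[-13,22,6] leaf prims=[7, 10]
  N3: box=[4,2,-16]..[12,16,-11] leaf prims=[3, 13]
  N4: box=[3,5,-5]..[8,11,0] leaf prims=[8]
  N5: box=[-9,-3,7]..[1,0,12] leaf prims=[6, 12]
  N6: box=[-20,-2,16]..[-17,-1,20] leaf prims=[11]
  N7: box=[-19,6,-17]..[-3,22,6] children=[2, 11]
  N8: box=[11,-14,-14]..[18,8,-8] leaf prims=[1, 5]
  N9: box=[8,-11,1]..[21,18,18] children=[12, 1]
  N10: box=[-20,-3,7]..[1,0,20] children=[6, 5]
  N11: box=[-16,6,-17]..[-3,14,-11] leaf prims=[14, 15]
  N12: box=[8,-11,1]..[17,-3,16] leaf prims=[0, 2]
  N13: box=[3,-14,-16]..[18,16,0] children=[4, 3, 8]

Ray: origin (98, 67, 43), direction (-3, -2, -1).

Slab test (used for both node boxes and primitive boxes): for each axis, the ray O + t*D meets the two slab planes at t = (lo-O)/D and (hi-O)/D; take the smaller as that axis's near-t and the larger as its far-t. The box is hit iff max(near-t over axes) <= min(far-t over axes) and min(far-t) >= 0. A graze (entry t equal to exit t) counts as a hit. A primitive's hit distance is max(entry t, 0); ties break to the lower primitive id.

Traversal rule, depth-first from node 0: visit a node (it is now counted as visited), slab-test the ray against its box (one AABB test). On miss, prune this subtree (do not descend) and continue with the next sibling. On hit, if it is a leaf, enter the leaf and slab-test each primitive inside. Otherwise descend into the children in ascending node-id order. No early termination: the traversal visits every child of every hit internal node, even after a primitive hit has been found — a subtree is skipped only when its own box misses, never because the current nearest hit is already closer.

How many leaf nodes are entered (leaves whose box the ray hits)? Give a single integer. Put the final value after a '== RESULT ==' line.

Trace the traversal:
N0 x:[77/3,118/3] y:[45/2,81/2] z:[23,60] -> hit [77/3,118/3], descend [7, 9, 10, 13]
  N7 x:[101/3,39] y:[45/2,61/2] z:[37,60] -> miss, prune
  N9 x:[77/3,30] y:[49/2,39] z:[25,42] -> hit [77/3,30], descend [1, 12]
    N1 x:[77/3,88/3] y:[49/2,26] z:[25,33] -> hit [77/3,26] leaf, test {P4(miss), P9(miss)}
    N12 x:[27,30] y:[35,39] z:[27,42] -> miss, prune
  N10 x:[97/3,118/3] y:[67/2,35] z:[23,36] -> hit [67/2,35], descend [5, 6]
    N5 x:[97/3,107/3] y:[67/2,35] z:[31,36] -> hit [67/2,35] leaf, test {P6@t=34, P12@t=67/2}
    N6 x:[115/3,118/3] y:[34,69/2] z:[23,27] -> miss, prune
  N13 x:[80/3,95/3] y:[51/2,81/2] z:[43,59] -> miss, prune

9 AABB tests over nodes [0, 7, 9, 1, 12, 10, 5, 6, 13]; 2 leaves entered; closest P12.

== RESULT ==
2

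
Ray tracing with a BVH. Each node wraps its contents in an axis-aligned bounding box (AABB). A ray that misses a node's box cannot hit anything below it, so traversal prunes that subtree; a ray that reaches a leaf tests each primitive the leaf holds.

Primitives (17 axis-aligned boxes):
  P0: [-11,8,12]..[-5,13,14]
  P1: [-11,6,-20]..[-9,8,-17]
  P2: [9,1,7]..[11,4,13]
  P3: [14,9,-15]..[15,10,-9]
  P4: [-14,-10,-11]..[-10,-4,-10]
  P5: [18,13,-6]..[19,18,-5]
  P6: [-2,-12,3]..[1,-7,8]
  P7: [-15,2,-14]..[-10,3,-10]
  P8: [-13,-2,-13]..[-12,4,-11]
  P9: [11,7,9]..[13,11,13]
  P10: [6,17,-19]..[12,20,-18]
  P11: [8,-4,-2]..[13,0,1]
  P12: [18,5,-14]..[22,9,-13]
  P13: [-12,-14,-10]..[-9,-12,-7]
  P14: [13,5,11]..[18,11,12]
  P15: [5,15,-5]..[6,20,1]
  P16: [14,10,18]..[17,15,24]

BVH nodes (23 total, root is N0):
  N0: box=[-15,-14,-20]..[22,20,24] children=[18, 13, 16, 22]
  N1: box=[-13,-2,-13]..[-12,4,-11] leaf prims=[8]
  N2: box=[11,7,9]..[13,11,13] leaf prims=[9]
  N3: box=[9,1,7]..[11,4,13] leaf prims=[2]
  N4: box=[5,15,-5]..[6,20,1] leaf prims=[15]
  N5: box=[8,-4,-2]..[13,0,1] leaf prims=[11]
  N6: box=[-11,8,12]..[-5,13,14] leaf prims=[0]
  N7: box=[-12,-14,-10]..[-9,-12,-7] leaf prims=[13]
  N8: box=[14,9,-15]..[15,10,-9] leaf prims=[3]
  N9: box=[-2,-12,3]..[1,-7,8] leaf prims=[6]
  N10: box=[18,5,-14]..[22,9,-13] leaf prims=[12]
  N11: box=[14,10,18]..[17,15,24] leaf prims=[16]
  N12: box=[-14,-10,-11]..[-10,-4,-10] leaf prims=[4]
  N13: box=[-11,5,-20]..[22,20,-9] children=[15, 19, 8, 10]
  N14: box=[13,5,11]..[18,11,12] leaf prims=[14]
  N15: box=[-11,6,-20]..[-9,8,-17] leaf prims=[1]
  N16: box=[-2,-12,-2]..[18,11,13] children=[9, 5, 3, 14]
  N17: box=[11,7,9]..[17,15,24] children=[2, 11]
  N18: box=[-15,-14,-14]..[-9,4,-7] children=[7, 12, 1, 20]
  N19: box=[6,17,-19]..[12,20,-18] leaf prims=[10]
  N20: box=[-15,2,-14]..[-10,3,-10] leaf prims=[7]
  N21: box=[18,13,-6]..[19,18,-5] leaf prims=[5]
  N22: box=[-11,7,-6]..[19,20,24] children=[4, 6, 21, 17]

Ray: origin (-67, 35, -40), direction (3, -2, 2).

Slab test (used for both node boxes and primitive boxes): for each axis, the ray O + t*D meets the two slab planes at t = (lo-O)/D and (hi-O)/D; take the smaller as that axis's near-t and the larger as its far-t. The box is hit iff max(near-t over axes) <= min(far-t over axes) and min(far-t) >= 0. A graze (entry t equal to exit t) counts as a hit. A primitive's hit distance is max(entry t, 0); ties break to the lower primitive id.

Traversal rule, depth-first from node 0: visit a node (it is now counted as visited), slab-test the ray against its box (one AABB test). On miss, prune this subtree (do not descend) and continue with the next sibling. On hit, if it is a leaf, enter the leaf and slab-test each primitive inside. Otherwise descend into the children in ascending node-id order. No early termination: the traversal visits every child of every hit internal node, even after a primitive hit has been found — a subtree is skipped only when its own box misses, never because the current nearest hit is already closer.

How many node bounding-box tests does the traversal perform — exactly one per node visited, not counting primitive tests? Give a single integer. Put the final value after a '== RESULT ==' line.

Walk:
N0 x:[52/3,89/3] y:[15/2,49/2] z:[10,32] -> hit [52/3,49/2], descend [13, 16, 18, 22]
  N13 x:[56/3,89/3] y:[15/2,15] z:[10,31/2] -> miss, prune
  N16 x:[65/3,85/3] y:[12,47/2] z:[19,53/2] -> hit [65/3,47/2], descend [3, 5, 9, 14]
    N3 x:[76/3,26] y:[31/2,17] z:[47/2,53/2] -> miss, prune
    N5 x:[25,80/3] y:[35/2,39/2] z:[19,41/2] -> miss, prune
    N9 x:[65/3,68/3] y:[21,47/2] z:[43/2,24] -> hit [65/3,68/3] leaf, test {P6@t=65/3}
    N14 x:[80/3,85/3] y:[12,15] z:[51/2,26] -> miss, prune
  N18 x:[52/3,58/3] y:[31/2,49/2] z:[13,33/2] -> miss, prune
  N22 x:[56/3,86/3] y:[15/2,14] z:[17,32] -> miss, prune

Summary -> nodes [0, 13, 16, 3, 5, 9, 14, 18, 22]; box-tests=9; leaf-entries=1; first=P6

== RESULT ==
9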